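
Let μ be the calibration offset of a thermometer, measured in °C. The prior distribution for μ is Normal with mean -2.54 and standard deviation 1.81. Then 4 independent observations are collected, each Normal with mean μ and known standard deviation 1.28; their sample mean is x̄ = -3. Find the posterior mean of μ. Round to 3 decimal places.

Posterior mean ≈ -2.949

Prior precision 1/τ₀² = 1/1.81² = 0.305241; data precision n/σ² = 4/1.28² = 2.44141.
Posterior precision = 0.305241 + 2.44141 = 2.74665.
Posterior mean = (0.305241·-2.54 + 2.44141·-3) / 2.74665 = -2.949.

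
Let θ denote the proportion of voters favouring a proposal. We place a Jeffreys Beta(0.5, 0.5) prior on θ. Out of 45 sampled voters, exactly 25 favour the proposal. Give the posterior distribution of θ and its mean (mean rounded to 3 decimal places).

Posterior: Beta(25.5, 20.5); mean ≈ 0.554

Observing 25 successes and 20 failures updates Beta(0.5, 0.5) by adding the success and failure counts to the two shape parameters: α = 0.5+25 = 25.5, β = 0.5+20 = 20.5.
Posterior mean = α/(α+β) = 25.5/46 = 0.554.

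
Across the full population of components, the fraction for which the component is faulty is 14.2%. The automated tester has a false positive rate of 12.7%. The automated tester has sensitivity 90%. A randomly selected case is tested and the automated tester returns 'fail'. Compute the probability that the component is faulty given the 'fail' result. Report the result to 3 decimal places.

P(H | E) ≈ 0.540

Let H be the event that the component is faulty. P(H) = 0.142, so P(¬H) = 0.858. With E the 'fail' result, P(E|H) = 0.9 and P(E|¬H) = 0.127.
P(E) = 0.9·0.142 + 0.127·0.858 = 0.12780 + 0.10897 = 0.23677.
By Bayes' theorem, P(H|E) = 0.12780 / 0.23677 = 0.540.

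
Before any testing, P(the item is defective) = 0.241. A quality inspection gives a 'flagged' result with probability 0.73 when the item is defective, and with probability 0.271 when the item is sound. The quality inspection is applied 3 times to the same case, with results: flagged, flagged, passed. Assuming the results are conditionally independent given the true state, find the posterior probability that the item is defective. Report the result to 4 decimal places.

Posterior P(H) ≈ 0.4604

With H the event that the item is defective, the joint likelihood of the observed sequence is P(data|H) = 0.73·0.73·0.27 = 0.14388 and P(data|¬H) = 0.271·0.271·0.729 = 0.053538.
Bayes: P(H|data) = 0.241·0.14388 / (0.241·0.14388 + 0.759·0.053538) = 0.034676/0.075312 = 0.4604.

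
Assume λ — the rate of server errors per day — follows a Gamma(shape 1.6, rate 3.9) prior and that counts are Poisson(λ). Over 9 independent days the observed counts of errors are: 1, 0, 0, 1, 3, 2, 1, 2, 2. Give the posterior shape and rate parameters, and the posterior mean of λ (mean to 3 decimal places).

The Poisson likelihood adds the total count to the shape and the number of exposure periods to the rate. Here ∑xᵢ = 12 and n = 9, so shape 1.6→13.6 and rate 3.9→12.9.
Posterior mean = shape/rate = 13.6/12.9 = 1.054.

Posterior: Gamma(shape=13.6, rate=12.9); mean ≈ 1.054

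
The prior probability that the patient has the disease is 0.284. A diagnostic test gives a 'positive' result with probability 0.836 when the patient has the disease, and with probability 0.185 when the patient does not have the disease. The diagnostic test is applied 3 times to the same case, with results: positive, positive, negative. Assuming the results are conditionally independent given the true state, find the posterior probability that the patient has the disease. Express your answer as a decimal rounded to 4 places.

With H the event that the patient has the disease, the joint likelihood of the observed sequence is P(data|H) = 0.836·0.836·0.164 = 0.11462 and P(data|¬H) = 0.185·0.185·0.815 = 0.027893.
Bayes: P(H|data) = 0.284·0.11462 / (0.284·0.11462 + 0.716·0.027893) = 0.032552/0.052523 = 0.6198.

Posterior P(H) ≈ 0.6198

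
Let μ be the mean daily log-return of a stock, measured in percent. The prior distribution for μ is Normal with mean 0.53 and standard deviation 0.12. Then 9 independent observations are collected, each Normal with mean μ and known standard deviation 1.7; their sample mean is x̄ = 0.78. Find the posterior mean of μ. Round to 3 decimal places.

With known σ, the Normal prior is conjugate. Weight on the data is w = (n/σ²)/(n/σ² + 1/τ₀²) = 3.11419/(3.11419+69.4444) = 0.042920.
Posterior mean = w·x̄ + (1−w)·μ₀ = 0.042920·0.78 + 0.95708·0.53 = 0.541.

Posterior mean ≈ 0.541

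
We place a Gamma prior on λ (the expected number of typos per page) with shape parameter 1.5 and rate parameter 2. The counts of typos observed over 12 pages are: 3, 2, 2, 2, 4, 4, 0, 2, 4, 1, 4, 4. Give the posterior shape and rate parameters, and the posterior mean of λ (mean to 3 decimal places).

Posterior: Gamma(shape=33.5, rate=14); mean ≈ 2.393

Total count ∑xᵢ = 32 over n = 12 pages.
Gamma is conjugate to the Poisson likelihood: posterior is Gamma(shape = 1.5+32 = 33.5, rate = 2+12 = 14).
E[λ | data] = 33.5/14 = 2.393.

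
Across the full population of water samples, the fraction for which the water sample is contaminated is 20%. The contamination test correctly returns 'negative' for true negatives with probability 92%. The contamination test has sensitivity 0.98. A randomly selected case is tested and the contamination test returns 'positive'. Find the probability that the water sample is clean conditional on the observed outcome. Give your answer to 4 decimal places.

Write H for 'the water sample is contaminated'. Prior odds H:¬H = 0.2/0.8 = 0.25000. For the 'positive' outcome, the likelihood ratio is 0.98/0.08 = 12.250.
Posterior odds = 0.25000 × 12.250 = 3.0625, so P(H|E) = 3.0625/(1+3.0625) = 0.7538. Then P(¬H|E) = 1 − 0.7538 = 0.2462.

P(¬H | E) ≈ 0.2462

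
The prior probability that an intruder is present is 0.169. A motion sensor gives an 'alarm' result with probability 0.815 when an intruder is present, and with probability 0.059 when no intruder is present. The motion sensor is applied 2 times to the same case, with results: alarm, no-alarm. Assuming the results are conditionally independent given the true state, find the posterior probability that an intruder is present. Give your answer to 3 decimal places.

Let H be the event that an intruder is present; start with P(H) = 0.169. P('alarm'|H) = 0.815, P('alarm'|¬H) = 0.059.
Update on result 1 ('alarm'): P(H) ← 0.815·0.1690 / (0.815·0.1690 + 0.059·0.8310) = 0.13773/0.18676 = 0.7375.
Update on result 2 ('no-alarm'): P(H) ← 0.185·0.7375 / (0.185·0.7375 + 0.941·0.2625) = 0.13643/0.38346 = 0.3558.

Posterior P(H) ≈ 0.356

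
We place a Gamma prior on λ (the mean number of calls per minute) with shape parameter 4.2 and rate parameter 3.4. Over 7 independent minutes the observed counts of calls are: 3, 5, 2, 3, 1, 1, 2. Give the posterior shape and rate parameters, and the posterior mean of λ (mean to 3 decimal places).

The Poisson likelihood adds the total count to the shape and the number of exposure periods to the rate. Here ∑xᵢ = 17 and n = 7, so shape 4.2→21.2 and rate 3.4→10.4.
Posterior mean = shape/rate = 21.2/10.4 = 2.038.

Posterior: Gamma(shape=21.2, rate=10.4); mean ≈ 2.038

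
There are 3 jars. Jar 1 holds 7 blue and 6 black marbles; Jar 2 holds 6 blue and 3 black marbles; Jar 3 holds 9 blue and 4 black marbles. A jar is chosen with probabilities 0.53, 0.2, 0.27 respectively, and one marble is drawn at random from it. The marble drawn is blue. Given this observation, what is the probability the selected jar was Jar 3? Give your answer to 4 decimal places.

P(blue|Jar 1) = 0.5385; P(blue|Jar 2) = 0.6667; P(blue|Jar 3) = 0.6923.
Prior × likelihood for each source: 0.53·0.5385=0.2854, 0.2·0.6667=0.1333, 0.27·0.6923=0.1869. Summing gives P(blue) = 0.60564.
P(Jar 3 | blue) = 0.1869 / 0.60564 = 0.3086.

Posterior probability ≈ 0.3086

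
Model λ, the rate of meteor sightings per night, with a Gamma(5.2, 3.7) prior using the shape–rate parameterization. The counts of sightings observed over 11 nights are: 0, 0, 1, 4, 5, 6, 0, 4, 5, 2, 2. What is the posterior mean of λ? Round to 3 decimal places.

Posterior mean ≈ 2.327

Total count ∑xᵢ = 29 over n = 11 nights.
Gamma is conjugate to the Poisson likelihood: posterior is Gamma(shape = 5.2+29 = 34.2, rate = 3.7+11 = 14.7).
E[λ | data] = 34.2/14.7 = 2.327.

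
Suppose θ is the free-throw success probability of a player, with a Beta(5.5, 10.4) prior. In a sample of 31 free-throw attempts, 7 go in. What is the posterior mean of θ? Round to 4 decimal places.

The binomial likelihood is conjugate to the Beta prior: with 7 successes and 24 failures, the posterior is Beta(5.5+7, 10.4+24) = Beta(12.5, 34.4).
Posterior mean = α/(α+β) = 12.5/46.9 = 0.2665.

Posterior mean ≈ 0.2665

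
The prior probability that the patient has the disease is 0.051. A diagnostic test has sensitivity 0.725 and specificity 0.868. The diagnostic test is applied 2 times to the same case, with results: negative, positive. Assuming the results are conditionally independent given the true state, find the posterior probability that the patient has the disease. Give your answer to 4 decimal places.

With H the event that the patient has the disease, the joint likelihood of the observed sequence is P(data|H) = 0.275·0.725 = 0.19937 and P(data|¬H) = 0.868·0.132 = 0.11458.
Bayes: P(H|data) = 0.051·0.19937 / (0.051·0.19937 + 0.949·0.11458) = 0.010168/0.11890 = 0.0855.

Posterior P(H) ≈ 0.0855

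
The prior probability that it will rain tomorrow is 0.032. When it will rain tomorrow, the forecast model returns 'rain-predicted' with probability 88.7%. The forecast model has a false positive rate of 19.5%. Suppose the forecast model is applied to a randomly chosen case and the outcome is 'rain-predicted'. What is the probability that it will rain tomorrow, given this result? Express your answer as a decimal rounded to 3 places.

P(H | E) ≈ 0.131

Let H be the event that it will rain tomorrow. P(H) = 0.032, so P(¬H) = 0.968. With E the 'rain-predicted' result, P(E|H) = 0.887 and P(E|¬H) = 0.195.
P(E) = 0.887·0.032 + 0.195·0.968 = 0.028384 + 0.18876 = 0.21714.
By Bayes' theorem, P(H|E) = 0.028384 / 0.21714 = 0.131.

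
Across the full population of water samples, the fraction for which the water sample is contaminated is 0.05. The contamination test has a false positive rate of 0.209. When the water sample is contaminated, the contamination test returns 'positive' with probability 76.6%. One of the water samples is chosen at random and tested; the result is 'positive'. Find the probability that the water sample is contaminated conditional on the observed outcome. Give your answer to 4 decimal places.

P(H | E) ≈ 0.1617

Write H for 'the water sample is contaminated'. Prior odds H:¬H = 0.05/0.95 = 0.052632. For the 'positive' outcome, the likelihood ratio is 0.766/0.209 = 3.6651.
Posterior odds = 0.052632 × 3.6651 = 0.19290, so P(H|E) = 0.19290/(1+0.19290) = 0.1617.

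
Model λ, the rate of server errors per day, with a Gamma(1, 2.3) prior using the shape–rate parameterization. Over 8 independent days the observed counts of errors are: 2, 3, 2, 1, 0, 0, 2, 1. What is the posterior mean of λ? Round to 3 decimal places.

Posterior mean ≈ 1.165

The Poisson likelihood adds the total count to the shape and the number of exposure periods to the rate. Here ∑xᵢ = 11 and n = 8, so shape 1→12 and rate 2.3→10.3.
E[λ | data] = 12/10.3 = 1.165.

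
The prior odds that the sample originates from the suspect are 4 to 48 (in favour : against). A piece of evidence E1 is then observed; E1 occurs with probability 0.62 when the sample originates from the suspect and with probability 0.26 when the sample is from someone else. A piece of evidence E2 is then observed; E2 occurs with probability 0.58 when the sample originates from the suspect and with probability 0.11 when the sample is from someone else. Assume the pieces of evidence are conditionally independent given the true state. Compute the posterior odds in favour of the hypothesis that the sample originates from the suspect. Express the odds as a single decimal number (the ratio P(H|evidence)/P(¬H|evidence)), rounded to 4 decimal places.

Posterior odds ≈ 1.0478

Prior odds = 4/48 = 0.083333. In log-odds, ln(0.083333) = -2.4849.
Add log likelihood ratios: ln(2.3846) + ln(5.2727) = 2.5316.
Posterior log-odds = 0.046679, so posterior odds = exp(0.046679) = 1.0478.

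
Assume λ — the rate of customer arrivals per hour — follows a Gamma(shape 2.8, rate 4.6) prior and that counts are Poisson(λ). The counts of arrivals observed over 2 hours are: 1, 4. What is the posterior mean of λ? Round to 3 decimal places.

Posterior mean ≈ 1.182

The Poisson likelihood adds the total count to the shape and the number of exposure periods to the rate. Here ∑xᵢ = 5 and n = 2, so shape 2.8→7.8 and rate 4.6→6.6.
E[λ | data] = 7.8/6.6 = 1.182.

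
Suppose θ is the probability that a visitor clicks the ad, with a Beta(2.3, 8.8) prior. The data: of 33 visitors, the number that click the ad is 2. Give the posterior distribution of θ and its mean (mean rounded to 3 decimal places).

The binomial likelihood is conjugate to the Beta prior: with 2 successes and 31 failures, the posterior is Beta(2.3+2, 8.8+31) = Beta(4.3, 39.8).
Posterior mean = α/(α+β) = 4.3/44.1 = 0.098.

Posterior: Beta(4.3, 39.8); mean ≈ 0.098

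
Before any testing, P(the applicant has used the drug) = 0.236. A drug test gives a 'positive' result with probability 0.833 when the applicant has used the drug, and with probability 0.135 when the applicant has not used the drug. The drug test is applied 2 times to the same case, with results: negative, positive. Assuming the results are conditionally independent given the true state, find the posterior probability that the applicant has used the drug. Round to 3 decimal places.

Posterior P(H) ≈ 0.269

With H the event that the applicant has used the drug, the joint likelihood of the observed sequence is P(data|H) = 0.167·0.833 = 0.13911 and P(data|¬H) = 0.865·0.135 = 0.11678.
Bayes: P(H|data) = 0.236·0.13911 / (0.236·0.13911 + 0.764·0.11678) = 0.032830/0.12205 = 0.2690.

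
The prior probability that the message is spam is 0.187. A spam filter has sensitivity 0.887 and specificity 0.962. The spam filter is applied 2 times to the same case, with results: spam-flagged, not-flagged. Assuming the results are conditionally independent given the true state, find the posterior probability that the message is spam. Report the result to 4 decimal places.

Posterior P(H) ≈ 0.3868

With H the event that the message is spam, the joint likelihood of the observed sequence is P(data|H) = 0.887·0.113 = 0.10023 and P(data|¬H) = 0.038·0.962 = 0.036556.
Bayes: P(H|data) = 0.187·0.10023 / (0.187·0.10023 + 0.813·0.036556) = 0.018743/0.048463 = 0.3868.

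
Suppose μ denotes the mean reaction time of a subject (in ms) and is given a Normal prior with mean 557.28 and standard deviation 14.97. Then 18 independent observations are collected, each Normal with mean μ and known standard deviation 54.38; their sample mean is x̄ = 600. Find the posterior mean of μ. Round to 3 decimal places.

Posterior mean ≈ 581.929

Prior precision 1/τ₀² = 1/14.97² = 0.00446228; data precision n/σ² = 18/54.38² = 0.00608687.
Posterior precision = 0.00446228 + 0.00608687 = 0.0105491.
Posterior mean = (0.00446228·557.28 + 0.00608687·600) / 0.0105491 = 581.929.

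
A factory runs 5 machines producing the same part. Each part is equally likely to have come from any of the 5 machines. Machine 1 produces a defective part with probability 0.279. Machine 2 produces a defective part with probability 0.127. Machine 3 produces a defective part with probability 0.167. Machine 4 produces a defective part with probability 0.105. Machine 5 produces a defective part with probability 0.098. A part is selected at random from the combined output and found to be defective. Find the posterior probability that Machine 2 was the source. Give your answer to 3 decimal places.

Posterior probability ≈ 0.164

Tabulate prior·likelihood by source: [1] prior 0.2, lik 0.279, product 0.05580; [2] prior 0.2, lik 0.127, product 0.02540; [3] prior 0.2, lik 0.167, product 0.03340; [4] prior 0.2, lik 0.105, product 0.02100; [5] prior 0.2, lik 0.098, product 0.01960.
Normalizing constant = 0.15520; the posterior for Machine 2 is its product over the sum, 0.02540/0.15520 = 0.164.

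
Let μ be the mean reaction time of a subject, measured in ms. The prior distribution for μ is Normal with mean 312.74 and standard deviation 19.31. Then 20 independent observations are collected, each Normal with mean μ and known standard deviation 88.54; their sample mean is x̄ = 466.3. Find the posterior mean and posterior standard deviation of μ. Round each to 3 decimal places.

Posterior mean ≈ 387.604; posterior SD ≈ 13.824

Prior precision 1/τ₀² = 1/19.31² = 0.00268186; data precision n/σ² = 20/88.54² = 0.00255124.
Posterior precision = 0.00268186 + 0.00255124 = 0.00523309, giving posterior SD = 1/√0.00523309 = 13.824.
Posterior mean = (0.00268186·312.74 + 0.00255124·466.3) / 0.00523309 = 387.604.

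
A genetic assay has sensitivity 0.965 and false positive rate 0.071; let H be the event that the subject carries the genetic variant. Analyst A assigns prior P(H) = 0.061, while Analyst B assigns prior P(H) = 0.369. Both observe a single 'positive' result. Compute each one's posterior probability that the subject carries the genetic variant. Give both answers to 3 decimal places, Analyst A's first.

Analyst A: 0.469; Analyst B: 0.888

P('+'|H) = 0.965, P('+'|¬H) = 0.071.
Analyst A: numerator 0.965·0.061 = 0.058865; evidence = 0.058865+0.071·0.939 = 0.12553; posterior = 0.469.
Analyst B: numerator 0.965·0.369 = 0.35608; evidence = 0.35608+0.071·0.631 = 0.40089; posterior = 0.888.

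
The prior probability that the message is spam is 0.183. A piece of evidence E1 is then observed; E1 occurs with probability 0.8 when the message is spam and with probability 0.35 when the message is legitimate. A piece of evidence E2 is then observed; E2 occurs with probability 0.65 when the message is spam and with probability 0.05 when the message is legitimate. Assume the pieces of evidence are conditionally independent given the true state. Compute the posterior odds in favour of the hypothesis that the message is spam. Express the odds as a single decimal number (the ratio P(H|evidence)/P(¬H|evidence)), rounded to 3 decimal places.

Prior odds = 0.183/(1−0.183) = 0.22399. In log-odds, ln(0.22399) = -1.4962.
Add log likelihood ratios: ln(2.2857) + ln(13.000) = 3.3916.
Posterior log-odds = 1.8955, so posterior odds = exp(1.8955) = 6.6557.

Posterior odds ≈ 6.656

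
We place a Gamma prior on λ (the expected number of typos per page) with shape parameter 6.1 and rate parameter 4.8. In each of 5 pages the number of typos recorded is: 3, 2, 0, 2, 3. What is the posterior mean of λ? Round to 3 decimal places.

Posterior mean ≈ 1.643

Total count ∑xᵢ = 10 over n = 5 pages.
Gamma is conjugate to the Poisson likelihood: posterior is Gamma(shape = 6.1+10 = 16.1, rate = 4.8+5 = 9.8).
Posterior mean = shape/rate = 16.1/9.8 = 1.643.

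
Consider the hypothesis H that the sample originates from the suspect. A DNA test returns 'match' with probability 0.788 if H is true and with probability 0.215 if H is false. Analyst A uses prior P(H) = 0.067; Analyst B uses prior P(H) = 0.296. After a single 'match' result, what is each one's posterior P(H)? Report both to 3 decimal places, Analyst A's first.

The likelihood ratio for a 'match' result is 0.788/0.215 = 3.6651.
Analyst A: prior odds 0.067/0.933 = 0.071811; posterior odds 0.26320; posterior probability 0.208.
Analyst B: prior odds 0.296/0.704 = 0.42045; posterior odds 1.5410; posterior probability 0.606.

Analyst A: 0.208; Analyst B: 0.606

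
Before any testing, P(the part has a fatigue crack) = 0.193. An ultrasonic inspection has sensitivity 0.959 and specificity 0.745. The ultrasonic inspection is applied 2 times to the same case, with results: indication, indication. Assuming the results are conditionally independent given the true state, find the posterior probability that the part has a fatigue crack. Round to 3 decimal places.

Posterior P(H) ≈ 0.772

Let H be the event that the part has a fatigue crack; start with P(H) = 0.193. P('indication'|H) = 0.959, P('indication'|¬H) = 0.255.
Update on result 1 ('indication'): P(H) ← 0.959·0.1930 / (0.959·0.1930 + 0.255·0.8070) = 0.18509/0.39087 = 0.4735.
Update on result 2 ('indication'): P(H) ← 0.959·0.4735 / (0.959·0.4735 + 0.255·0.5265) = 0.45411/0.58836 = 0.7718.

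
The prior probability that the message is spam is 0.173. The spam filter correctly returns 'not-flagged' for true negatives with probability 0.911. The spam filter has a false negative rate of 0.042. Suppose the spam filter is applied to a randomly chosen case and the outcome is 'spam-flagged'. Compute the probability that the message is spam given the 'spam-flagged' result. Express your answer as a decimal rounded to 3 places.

P(H | E) ≈ 0.692

Let H be the event that the message is spam. P(H) = 0.173, so P(¬H) = 0.827. With E the 'spam-flagged' result, P(E|H) = 0.958 and P(E|¬H) = 0.089.
P(E) = 0.958·0.173 + 0.089·0.827 = 0.16573 + 0.073603 = 0.23934.
By Bayes' theorem, P(H|E) = 0.16573 / 0.23934 = 0.692.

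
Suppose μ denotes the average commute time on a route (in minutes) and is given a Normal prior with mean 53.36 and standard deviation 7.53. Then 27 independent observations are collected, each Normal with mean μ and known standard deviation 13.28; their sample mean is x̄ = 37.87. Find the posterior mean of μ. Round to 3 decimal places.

With known σ, the Normal prior is conjugate. Weight on the data is w = (n/σ²)/(n/σ² + 1/τ₀²) = 0.153097/(0.153097+0.0176364) = 0.89670.
Posterior mean = w·x̄ + (1−w)·μ₀ = 0.89670·37.87 + 0.10330·53.36 = 39.470.

Posterior mean ≈ 39.470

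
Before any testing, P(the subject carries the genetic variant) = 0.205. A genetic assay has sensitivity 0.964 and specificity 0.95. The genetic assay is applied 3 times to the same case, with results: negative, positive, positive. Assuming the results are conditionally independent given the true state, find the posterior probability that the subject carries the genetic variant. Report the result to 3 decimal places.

Posterior P(H) ≈ 0.784

With H the event that the subject carries the genetic variant, the joint likelihood of the observed sequence is P(data|H) = 0.036·0.964·0.964 = 0.033455 and P(data|¬H) = 0.95·0.05·0.05 = 0.0023750.
Bayes: P(H|data) = 0.205·0.033455 / (0.205·0.033455 + 0.795·0.0023750) = 0.0068582/0.0087463 = 0.7841.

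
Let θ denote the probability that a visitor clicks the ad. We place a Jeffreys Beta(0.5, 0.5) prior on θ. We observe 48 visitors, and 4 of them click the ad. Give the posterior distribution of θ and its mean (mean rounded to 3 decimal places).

Observing 4 successes and 44 failures updates Beta(0.5, 0.5) by adding the success and failure counts to the two shape parameters: α = 0.5+4 = 4.5, β = 0.5+44 = 44.5.
E[θ | data] = 4.5/(4.5+44.5) = 0.092.

Posterior: Beta(4.5, 44.5); mean ≈ 0.092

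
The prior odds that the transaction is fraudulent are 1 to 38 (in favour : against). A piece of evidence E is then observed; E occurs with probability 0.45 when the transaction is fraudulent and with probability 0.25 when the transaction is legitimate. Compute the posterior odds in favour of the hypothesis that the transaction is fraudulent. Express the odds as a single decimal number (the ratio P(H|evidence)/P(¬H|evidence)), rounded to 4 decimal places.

Posterior odds ≈ 0.0474

Prior odds = 1/38 = 0.026316.
Likelihood ratio for E = 0.45/0.25 = 1.8000.
Posterior odds = prior odds × LR = 0.047368.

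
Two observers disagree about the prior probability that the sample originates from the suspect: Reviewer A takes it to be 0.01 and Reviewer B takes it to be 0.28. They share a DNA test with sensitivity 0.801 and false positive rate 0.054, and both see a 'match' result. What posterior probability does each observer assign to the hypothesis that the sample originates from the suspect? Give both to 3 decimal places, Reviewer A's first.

Reviewer A: 0.130; Reviewer B: 0.852

The likelihood ratio for a 'match' result is 0.801/0.054 = 14.833.
Reviewer A: prior odds 0.01/0.99 = 0.010101; posterior odds 0.14983; posterior probability 0.130.
Reviewer B: prior odds 0.28/0.72 = 0.38889; posterior odds 5.7685; posterior probability 0.852.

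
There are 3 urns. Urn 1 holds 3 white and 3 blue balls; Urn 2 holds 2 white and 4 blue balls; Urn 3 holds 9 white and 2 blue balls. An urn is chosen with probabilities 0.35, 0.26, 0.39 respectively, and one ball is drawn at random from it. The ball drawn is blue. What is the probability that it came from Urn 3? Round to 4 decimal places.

Tabulate prior·likelihood by source: [1] prior 0.35, lik 0.5, product 0.1750; [2] prior 0.26, lik 0.6667, product 0.1733; [3] prior 0.39, lik 0.1818, product 0.07091.
Normalizing constant = 0.41924; the posterior for Urn 3 is its product over the sum, 0.07091/0.41924 = 0.1691.

Posterior probability ≈ 0.1691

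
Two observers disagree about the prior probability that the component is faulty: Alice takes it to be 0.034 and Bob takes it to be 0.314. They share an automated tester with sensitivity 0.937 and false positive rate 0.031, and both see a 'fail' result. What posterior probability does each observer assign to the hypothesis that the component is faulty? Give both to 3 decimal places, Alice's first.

P('+'|H) = 0.937, P('+'|¬H) = 0.031.
Alice: numerator 0.937·0.034 = 0.031858; evidence = 0.031858+0.031·0.966 = 0.061804; posterior = 0.515.
Bob: numerator 0.937·0.314 = 0.29422; evidence = 0.29422+0.031·0.686 = 0.31548; posterior = 0.933.

Alice: 0.515; Bob: 0.933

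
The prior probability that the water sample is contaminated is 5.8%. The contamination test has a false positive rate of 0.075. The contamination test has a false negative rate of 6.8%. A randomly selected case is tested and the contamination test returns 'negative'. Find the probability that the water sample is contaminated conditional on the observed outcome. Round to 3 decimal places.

Let H be the event that the water sample is contaminated. P(H) = 0.058, so P(¬H) = 0.942. With E the 'negative' result, P(E|H) = 0.068 and P(E|¬H) = 0.925.
P(E) = 0.068·0.058 + 0.925·0.942 = 0.0039440 + 0.87135 = 0.87529.
By Bayes' theorem, P(H|E) = 0.0039440 / 0.87529 = 0.005.

P(H | E) ≈ 0.005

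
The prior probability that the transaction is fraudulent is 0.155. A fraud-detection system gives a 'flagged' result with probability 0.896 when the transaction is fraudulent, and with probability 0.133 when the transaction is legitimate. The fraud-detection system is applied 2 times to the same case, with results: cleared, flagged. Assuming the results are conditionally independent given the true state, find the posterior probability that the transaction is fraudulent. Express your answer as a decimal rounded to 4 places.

With H the event that the transaction is fraudulent, the joint likelihood of the observed sequence is P(data|H) = 0.104·0.896 = 0.093184 and P(data|¬H) = 0.867·0.133 = 0.11531.
Bayes: P(H|data) = 0.155·0.093184 / (0.155·0.093184 + 0.845·0.11531) = 0.014444/0.11188 = 0.1291.

Posterior P(H) ≈ 0.1291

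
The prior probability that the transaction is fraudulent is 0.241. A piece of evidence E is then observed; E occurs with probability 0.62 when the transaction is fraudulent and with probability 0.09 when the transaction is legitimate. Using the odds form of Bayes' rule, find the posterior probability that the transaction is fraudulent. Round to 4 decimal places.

Prior odds = 0.241/(1−0.241) = 0.31752.
Likelihood ratio for E = 0.62/0.09 = 6.8889.
Posterior odds = prior odds × LR = 2.1874.
Posterior probability = odds/(1+odds) = 2.1874/3.1874 = 0.6863.

Posterior probability ≈ 0.6863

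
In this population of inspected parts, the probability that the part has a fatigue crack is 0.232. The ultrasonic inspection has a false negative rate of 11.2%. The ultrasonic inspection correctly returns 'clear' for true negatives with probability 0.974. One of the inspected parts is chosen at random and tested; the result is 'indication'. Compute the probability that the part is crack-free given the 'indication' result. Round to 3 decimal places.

Let H be the event that the part has a fatigue crack. P(H) = 0.232, so P(¬H) = 0.768. With E the 'indication' result, P(E|H) = 0.888 and P(E|¬H) = 0.026.
P(E) = 0.888·0.232 + 0.026·0.768 = 0.20602 + 0.019968 = 0.22598.
By Bayes' theorem, P(H|E) = 0.20602 / 0.22598 = 0.912. Hence P(¬H|E) = 1 − 0.912 = 0.088.

P(¬H | E) ≈ 0.088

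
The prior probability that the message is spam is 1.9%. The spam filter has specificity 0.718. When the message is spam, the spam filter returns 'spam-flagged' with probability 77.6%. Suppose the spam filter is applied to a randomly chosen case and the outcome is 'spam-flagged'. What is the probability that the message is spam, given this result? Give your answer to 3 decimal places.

P(H | E) ≈ 0.051

Write H for 'the message is spam'. Prior odds H:¬H = 0.019/0.981 = 0.019368. For the 'spam-flagged' outcome, the likelihood ratio is 0.776/0.282 = 2.7518.
Posterior odds = 0.019368 × 2.7518 = 0.053296, so P(H|E) = 0.053296/(1+0.053296) = 0.051.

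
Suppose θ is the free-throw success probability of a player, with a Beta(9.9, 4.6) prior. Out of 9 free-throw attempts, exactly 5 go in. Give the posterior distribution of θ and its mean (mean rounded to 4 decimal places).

The binomial likelihood is conjugate to the Beta prior: with 5 successes and 4 failures, the posterior is Beta(9.9+5, 4.6+4) = Beta(14.9, 8.6).
E[θ | data] = 14.9/(14.9+8.6) = 0.6340.

Posterior: Beta(14.9, 8.6); mean ≈ 0.6340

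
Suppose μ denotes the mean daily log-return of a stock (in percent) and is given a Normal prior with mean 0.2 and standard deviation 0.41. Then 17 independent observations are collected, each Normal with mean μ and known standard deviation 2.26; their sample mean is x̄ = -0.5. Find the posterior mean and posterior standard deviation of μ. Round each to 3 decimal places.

Posterior mean ≈ -0.051; posterior SD ≈ 0.328

With known σ, the Normal prior is conjugate. Weight on the data is w = (n/σ²)/(n/σ² + 1/τ₀²) = 3.32837/(3.32837+5.94884) = 0.35877.
Posterior mean = w·x̄ + (1−w)·μ₀ = 0.35877·-0.5 + 0.64123·0.2 = -0.051. Posterior variance = 1/(3.32837+5.94884) = 0.107791, so SD = 0.328.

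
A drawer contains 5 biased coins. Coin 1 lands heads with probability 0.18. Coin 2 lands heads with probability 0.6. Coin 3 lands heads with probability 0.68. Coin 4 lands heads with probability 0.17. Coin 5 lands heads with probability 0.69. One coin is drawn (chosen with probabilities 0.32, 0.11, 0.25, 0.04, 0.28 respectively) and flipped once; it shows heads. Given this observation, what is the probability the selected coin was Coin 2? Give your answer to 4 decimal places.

Posterior probability ≈ 0.1337

P(heads|C1) = 0.18; P(heads|C2) = 0.6; P(heads|C3) = 0.68; P(heads|C4) = 0.17; P(heads|C5) = 0.69.
Prior × likelihood for each source: 0.32·0.18=0.05760, 0.11·0.6=0.06600, 0.25·0.68=0.1700, 0.04·0.17=0.006800, 0.28·0.69=0.1932. Summing gives P(heads) = 0.49360.
P(Coin 2 | heads) = 0.06600 / 0.49360 = 0.1337.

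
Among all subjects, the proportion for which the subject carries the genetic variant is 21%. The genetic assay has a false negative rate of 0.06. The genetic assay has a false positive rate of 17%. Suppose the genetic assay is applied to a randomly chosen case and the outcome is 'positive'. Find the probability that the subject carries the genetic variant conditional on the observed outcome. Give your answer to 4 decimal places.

Let H be the event that the subject carries the genetic variant. P(H) = 0.21, so P(¬H) = 0.79. With E the 'positive' result, P(E|H) = 0.94 and P(E|¬H) = 0.17.
P(E) = 0.94·0.21 + 0.17·0.79 = 0.19740 + 0.13430 = 0.33170.
By Bayes' theorem, P(H|E) = 0.19740 / 0.33170 = 0.5951.

P(H | E) ≈ 0.5951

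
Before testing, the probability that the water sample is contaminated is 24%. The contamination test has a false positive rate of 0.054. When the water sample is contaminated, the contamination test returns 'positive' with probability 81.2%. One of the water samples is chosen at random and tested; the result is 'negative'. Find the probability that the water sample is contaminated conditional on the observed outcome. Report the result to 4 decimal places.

Let H be the event that the water sample is contaminated. P(H) = 0.24, so P(¬H) = 0.76. With E the 'negative' result, P(E|H) = 0.188 and P(E|¬H) = 0.946.
P(E) = 0.188·0.24 + 0.946·0.76 = 0.045120 + 0.71896 = 0.76408.
By Bayes' theorem, P(H|E) = 0.045120 / 0.76408 = 0.0591.

P(H | E) ≈ 0.0591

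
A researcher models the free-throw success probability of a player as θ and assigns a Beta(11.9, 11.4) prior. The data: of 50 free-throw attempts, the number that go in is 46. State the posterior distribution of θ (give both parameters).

Posterior: Beta(57.9, 15.4)

Observing 46 successes and 4 failures updates Beta(11.9, 11.4) by adding the success and failure counts to the two shape parameters: α = 11.9+46 = 57.9, β = 11.4+4 = 15.4.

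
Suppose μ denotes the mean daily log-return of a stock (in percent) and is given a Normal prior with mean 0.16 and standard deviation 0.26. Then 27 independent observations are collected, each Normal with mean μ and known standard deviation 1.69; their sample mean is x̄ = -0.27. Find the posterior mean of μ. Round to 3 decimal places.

Posterior mean ≈ -0.008

With known σ, the Normal prior is conjugate. Weight on the data is w = (n/σ²)/(n/σ² + 1/τ₀²) = 9.45345/(9.45345+14.7929) = 0.38989.
Posterior mean = w·x̄ + (1−w)·μ₀ = 0.38989·-0.27 + 0.61011·0.16 = -0.008.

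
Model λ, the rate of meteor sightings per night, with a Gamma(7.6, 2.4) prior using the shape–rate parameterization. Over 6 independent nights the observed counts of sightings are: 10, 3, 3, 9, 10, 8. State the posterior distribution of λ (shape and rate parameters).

Posterior: Gamma(shape=50.6, rate=8.4)

Total count ∑xᵢ = 43 over n = 6 nights.
Gamma is conjugate to the Poisson likelihood: posterior is Gamma(shape = 7.6+43 = 50.6, rate = 2.4+6 = 8.4).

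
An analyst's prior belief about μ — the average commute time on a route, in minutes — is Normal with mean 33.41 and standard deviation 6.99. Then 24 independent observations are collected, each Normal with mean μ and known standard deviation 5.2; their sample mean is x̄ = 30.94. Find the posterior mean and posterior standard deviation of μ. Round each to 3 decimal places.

Posterior mean ≈ 30.996; posterior SD ≈ 1.049

Prior precision 1/τ₀² = 1/6.99² = 0.0204666; data precision n/σ² = 24/5.2² = 0.887574.
Posterior precision = 0.0204666 + 0.887574 = 0.908041, giving posterior SD = 1/√0.908041 = 1.049.
Posterior mean = (0.0204666·33.41 + 0.887574·30.94) / 0.908041 = 30.996.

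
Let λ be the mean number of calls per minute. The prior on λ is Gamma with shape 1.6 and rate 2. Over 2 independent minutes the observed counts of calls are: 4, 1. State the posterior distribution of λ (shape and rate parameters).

Posterior: Gamma(shape=6.6, rate=4)

Total count ∑xᵢ = 5 over n = 2 minutes.
Gamma is conjugate to the Poisson likelihood: posterior is Gamma(shape = 1.6+5 = 6.6, rate = 2+2 = 4).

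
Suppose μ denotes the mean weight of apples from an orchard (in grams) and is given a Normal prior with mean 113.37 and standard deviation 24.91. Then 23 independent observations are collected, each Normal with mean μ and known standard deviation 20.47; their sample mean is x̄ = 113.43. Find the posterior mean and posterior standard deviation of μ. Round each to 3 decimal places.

Posterior mean ≈ 113.428; posterior SD ≈ 4.207

Prior precision 1/τ₀² = 1/24.91² = 0.00161158; data precision n/σ² = 23/20.47² = 0.0548899.
Posterior precision = 0.00161158 + 0.0548899 = 0.0565014, giving posterior SD = 1/√0.0565014 = 4.207.
Posterior mean = (0.00161158·113.37 + 0.0548899·113.43) / 0.0565014 = 113.428.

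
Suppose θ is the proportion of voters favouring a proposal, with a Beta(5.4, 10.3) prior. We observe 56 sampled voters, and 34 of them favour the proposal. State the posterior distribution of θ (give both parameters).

Posterior: Beta(39.4, 32.3)

The binomial likelihood is conjugate to the Beta prior: with 34 successes and 22 failures, the posterior is Beta(5.4+34, 10.3+22) = Beta(39.4, 32.3).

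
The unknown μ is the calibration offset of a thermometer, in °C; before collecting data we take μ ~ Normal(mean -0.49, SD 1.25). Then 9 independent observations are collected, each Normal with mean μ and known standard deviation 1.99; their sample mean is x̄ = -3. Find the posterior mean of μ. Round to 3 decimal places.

Prior precision 1/τ₀² = 1/1.25² = 0.640000; data precision n/σ² = 9/1.99² = 2.27267.
Posterior precision = 0.640000 + 2.27267 = 2.91267.
Posterior mean = (0.640000·-0.49 + 2.27267·-3) / 2.91267 = -2.448.

Posterior mean ≈ -2.448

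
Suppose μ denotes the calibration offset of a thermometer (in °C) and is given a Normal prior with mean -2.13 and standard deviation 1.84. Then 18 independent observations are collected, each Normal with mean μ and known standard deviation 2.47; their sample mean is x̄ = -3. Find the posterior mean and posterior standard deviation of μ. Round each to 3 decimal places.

With known σ, the Normal prior is conjugate. Weight on the data is w = (n/σ²)/(n/σ² + 1/τ₀²) = 2.95038/(2.95038+0.295369) = 0.90900.
Posterior mean = w·x̄ + (1−w)·μ₀ = 0.90900·-3 + 0.091002·-2.13 = -2.921. Posterior variance = 1/(2.95038+0.295369) = 0.308095, so SD = 0.555.

Posterior mean ≈ -2.921; posterior SD ≈ 0.555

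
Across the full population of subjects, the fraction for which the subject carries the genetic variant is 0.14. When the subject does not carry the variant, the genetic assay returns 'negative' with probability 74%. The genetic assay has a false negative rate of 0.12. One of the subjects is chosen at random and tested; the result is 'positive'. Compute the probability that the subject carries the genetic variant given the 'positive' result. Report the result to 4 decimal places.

P(H | E) ≈ 0.3552

Let H be the event that the subject carries the genetic variant. P(H) = 0.14, so P(¬H) = 0.86. With E the 'positive' result, P(E|H) = 0.88 and P(E|¬H) = 0.26.
P(E) = 0.88·0.14 + 0.26·0.86 = 0.12320 + 0.22360 = 0.34680.
By Bayes' theorem, P(H|E) = 0.12320 / 0.34680 = 0.3552.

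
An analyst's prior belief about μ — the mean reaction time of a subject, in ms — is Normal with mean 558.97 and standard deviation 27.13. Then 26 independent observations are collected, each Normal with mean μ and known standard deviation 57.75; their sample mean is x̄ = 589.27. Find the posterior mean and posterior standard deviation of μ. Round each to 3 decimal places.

With known σ, the Normal prior is conjugate. Weight on the data is w = (n/σ²)/(n/σ² + 1/τ₀²) = 0.00779596/(0.00779596+0.00135863) = 0.85159.
Posterior mean = w·x̄ + (1−w)·μ₀ = 0.85159·589.27 + 0.14841·558.97 = 584.773. Posterior variance = 1/(0.00779596+0.00135863) = 109.235, so SD = 10.452.

Posterior mean ≈ 584.773; posterior SD ≈ 10.452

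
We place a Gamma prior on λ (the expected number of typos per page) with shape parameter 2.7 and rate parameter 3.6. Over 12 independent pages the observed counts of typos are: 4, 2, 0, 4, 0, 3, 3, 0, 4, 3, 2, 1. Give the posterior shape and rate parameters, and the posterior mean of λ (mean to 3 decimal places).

Posterior: Gamma(shape=28.7, rate=15.6); mean ≈ 1.840

Total count ∑xᵢ = 26 over n = 12 pages.
Gamma is conjugate to the Poisson likelihood: posterior is Gamma(shape = 2.7+26 = 28.7, rate = 3.6+12 = 15.6).
E[λ | data] = 28.7/15.6 = 1.840.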